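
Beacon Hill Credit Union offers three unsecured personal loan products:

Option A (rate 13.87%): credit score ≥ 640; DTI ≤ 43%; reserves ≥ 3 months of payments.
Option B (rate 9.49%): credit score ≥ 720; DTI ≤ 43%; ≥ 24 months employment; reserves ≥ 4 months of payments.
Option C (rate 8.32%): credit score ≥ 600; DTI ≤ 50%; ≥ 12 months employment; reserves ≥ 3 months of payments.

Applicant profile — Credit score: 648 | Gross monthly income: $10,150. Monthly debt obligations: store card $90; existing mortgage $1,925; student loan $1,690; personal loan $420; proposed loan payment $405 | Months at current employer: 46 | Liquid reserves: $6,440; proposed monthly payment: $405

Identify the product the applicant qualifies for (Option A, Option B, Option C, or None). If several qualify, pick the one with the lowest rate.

Total debts = (90 + 1,925 + 1,690 + 420 + 405) = 4,530; DTI = 4,530/10,150 = 44.6%.
Reserves = 6,440/405 = 15.9 months.
Option A: score 648 ≥ 640; DTI 44.6% > 43%; reserves 15.9 ≥ 3 mo → does not qualify.
Option B: score 648 < 720; DTI 44.6% > 43%; employment 46 ≥ 24 mo; reserves 15.9 ≥ 4 mo → does not qualify.
Option C: score 648 ≥ 600; DTI 44.6% ≤ 50%; employment 46 ≥ 12 mo; reserves 15.9 ≥ 3 mo → qualifies.

Option C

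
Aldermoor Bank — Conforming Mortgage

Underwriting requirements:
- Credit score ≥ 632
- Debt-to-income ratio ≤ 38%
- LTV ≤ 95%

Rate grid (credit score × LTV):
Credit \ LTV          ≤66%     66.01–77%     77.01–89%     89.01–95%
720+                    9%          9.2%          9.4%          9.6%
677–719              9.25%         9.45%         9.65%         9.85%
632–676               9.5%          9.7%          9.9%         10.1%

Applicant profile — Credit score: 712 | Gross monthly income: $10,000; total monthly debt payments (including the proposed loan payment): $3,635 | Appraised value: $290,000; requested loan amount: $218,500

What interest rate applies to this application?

9.45%

Credit score 712 ≥ 632; DTI = 3,635/10,000 = 36.4% ≤ 38%
LTV: 218,500 ÷ 290,000 = 75.3%, within 95% cap
Row: 712 falls in 677–719. Column: 75.3% falls in 66.01–77%. Rate = 9.45%.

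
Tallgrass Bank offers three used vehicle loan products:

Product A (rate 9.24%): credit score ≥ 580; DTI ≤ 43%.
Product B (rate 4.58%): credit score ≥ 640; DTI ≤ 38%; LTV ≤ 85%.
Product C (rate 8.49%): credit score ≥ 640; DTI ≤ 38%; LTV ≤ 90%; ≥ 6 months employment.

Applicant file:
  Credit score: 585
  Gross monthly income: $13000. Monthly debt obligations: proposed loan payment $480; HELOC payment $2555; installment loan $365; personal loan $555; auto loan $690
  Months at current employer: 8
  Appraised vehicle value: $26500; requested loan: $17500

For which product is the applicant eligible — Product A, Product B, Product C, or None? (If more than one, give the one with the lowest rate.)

Product A

Total debts = (480 + 2,555 + 365 + 555 + 690) = 4,645; DTI = 4,645/13,000 = 35.7%.
LTV = 17,500/26,500 = 66%.
Product A: score 585 ≥ 580; DTI 35.7% ≤ 43% → qualifies.
Product B: score 585 < 640; DTI 35.7% ≤ 38%; LTV 66% ≤ 85% → does not qualify.
Product C: score 585 < 640; DTI 35.7% ≤ 38%; LTV 66% ≤ 90%; employment 8 ≥ 6 mo → does not qualify.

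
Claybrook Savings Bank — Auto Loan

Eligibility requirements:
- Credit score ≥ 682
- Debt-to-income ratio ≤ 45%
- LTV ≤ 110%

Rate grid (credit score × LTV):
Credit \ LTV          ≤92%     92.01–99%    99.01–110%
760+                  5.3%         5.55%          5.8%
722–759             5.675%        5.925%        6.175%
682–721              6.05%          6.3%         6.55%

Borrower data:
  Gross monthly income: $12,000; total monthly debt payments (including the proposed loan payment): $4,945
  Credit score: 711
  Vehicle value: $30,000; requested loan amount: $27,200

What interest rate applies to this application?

6.05%

Credit score 711 ≥ 682; DTI = 4,945/12,000 = 41.2% ≤ 45%
LTV: 27,200 ÷ 30,000 = 90.7%, within 110% cap
Row: 711 falls in 682–721. Column: 90.7% falls in ≤92%. Rate = 6.05%.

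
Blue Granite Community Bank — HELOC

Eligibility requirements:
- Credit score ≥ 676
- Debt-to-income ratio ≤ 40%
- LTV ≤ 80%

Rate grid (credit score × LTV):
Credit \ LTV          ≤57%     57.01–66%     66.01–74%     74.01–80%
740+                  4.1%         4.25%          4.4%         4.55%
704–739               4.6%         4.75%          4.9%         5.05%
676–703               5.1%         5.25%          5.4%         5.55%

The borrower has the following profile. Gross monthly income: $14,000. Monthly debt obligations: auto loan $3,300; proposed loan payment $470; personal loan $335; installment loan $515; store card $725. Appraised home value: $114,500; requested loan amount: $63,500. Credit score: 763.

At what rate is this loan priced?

Credit score 763 ≥ 676; Total monthly debts = (3,300 + 470 + 335 + 515 + 725) = 5,345. DTI = 5,345/14,000 = 38.2% ≤ 40%
LTV: 63,500 ÷ 114,500 = 55.5%, within 80% cap
Score 763 is in the 740+ band; LTV 55.5% is in the ≤57% band → 4.1%.

4.1%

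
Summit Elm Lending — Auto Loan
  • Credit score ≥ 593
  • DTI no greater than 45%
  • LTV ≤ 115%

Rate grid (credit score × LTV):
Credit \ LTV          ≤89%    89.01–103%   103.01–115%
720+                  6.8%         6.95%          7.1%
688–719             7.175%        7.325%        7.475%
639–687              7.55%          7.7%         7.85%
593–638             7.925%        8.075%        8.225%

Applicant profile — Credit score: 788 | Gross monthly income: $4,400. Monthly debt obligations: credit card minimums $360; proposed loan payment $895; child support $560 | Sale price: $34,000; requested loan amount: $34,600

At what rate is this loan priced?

Credit score 788 ≥ 593; Total monthly debts = (360 + 895 + 560) = 1,815. Debt-to-income = 1,815/4,400 = 41.2% — meets 45% limit
LTV = 34,600/34,000 = 101.8% ≤ 115%
Score 788 is in the 720+ band; LTV 101.8% is in the 89.01–103% band → 6.95%.

6.95%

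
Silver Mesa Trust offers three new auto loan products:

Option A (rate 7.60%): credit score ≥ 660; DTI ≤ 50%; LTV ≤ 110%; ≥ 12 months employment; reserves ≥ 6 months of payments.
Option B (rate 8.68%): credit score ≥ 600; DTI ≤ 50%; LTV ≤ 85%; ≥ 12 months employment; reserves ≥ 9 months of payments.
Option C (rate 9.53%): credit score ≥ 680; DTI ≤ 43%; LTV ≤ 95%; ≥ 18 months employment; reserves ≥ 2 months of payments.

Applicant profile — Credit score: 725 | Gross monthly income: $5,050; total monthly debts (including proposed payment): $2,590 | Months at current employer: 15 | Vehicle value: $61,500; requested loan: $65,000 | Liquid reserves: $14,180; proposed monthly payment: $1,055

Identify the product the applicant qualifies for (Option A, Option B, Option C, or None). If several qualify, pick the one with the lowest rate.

None

DTI = 2,590/5,050 = 51.3%.
LTV = 65,000/61,500 = 105.7%.
Reserves = 14,180/1,055 = 13.4 months.
Option A: score 725 ≥ 660; DTI 51.3% > 50%; LTV 105.7% ≤ 110%; employment 15 ≥ 12 mo; reserves 13.4 ≥ 6 mo → does not qualify.
Option B: score 725 ≥ 600; DTI 51.3% > 50%; LTV 105.7% > 85%; employment 15 ≥ 12 mo; reserves 13.4 ≥ 9 mo → does not qualify.
Option C: score 725 ≥ 680; DTI 51.3% > 43%; LTV 105.7% > 95%; employment 15 < 18 mo; reserves 13.4 ≥ 2 mo → does not qualify.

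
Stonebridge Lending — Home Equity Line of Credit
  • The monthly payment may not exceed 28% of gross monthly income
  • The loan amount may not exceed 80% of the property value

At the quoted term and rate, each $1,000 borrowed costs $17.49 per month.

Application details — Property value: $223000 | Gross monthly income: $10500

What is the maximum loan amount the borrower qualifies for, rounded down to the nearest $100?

Payment cap: 28% × $10,500 = $2,940/month.
At $17.49 per $1,000, that supports 2,940/17.49 × 1,000 ≈ $168,096 → $168,000.
LTV cap: 80% × $223,000 = $178,400 → $178,400.
Binding constraint: payment-to-income.

$168,000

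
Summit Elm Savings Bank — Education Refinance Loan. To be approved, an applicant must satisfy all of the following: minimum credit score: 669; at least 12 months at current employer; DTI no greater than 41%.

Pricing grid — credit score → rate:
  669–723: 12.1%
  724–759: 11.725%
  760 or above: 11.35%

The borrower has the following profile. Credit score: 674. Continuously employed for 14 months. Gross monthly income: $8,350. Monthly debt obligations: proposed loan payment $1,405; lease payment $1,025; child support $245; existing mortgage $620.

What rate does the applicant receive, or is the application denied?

Credit score 674 ≥ 669 (meets minimum)
Total monthly debts = (1,405 + 1,025 + 245 + 620) = 3,295. DTI: 3,295 ÷ 8,350 = 39.5%, within the 41% cap
Employment 14 ≥ 12 months
All requirements met. Score 674 falls in the 669–723 tier → 12.1%.

Approved at 12.1%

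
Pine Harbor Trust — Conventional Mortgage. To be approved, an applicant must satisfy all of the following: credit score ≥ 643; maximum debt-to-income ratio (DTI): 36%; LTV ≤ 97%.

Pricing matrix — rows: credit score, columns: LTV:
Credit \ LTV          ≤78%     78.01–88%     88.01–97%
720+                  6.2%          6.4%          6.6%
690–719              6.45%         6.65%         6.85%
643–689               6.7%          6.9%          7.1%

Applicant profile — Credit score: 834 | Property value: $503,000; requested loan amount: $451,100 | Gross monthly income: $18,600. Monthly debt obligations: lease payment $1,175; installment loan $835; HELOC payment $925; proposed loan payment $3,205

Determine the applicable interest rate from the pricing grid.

6.6%

Credit score 834 ≥ 643; Total monthly debts = (1,175 + 835 + 925 + 3,205) = 6,140. DTI: 6,140 ÷ 18,600 = 33%, within the 36% cap
Loan-to-value = 451,100/503,000 = 89.7% — pass (97% max)
Credit 834 → row 720+; LTV 89.7% → column 88.01–97%. Grid cell → 6.6%.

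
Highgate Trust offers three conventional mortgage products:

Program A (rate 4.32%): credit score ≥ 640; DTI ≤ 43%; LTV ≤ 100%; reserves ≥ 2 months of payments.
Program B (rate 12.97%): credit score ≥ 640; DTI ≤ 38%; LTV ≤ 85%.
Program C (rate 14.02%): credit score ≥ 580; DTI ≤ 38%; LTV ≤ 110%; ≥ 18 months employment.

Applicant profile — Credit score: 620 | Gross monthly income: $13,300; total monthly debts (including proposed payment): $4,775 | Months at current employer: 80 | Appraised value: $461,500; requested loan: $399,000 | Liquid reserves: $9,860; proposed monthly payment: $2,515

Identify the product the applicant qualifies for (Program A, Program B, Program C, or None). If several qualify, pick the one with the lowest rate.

Program C

DTI = 4,775/13,300 = 35.9%.
LTV = 399,000/461,500 = 86.5%.
Reserves = 9,860/2,515 = 3.9 months.
Program A: score 620 < 640; DTI 35.9% ≤ 43%; LTV 86.5% ≤ 100%; reserves 3.9 ≥ 2 mo → does not qualify.
Program B: score 620 < 640; DTI 35.9% ≤ 38%; LTV 86.5% > 85% → does not qualify.
Program C: score 620 ≥ 580; DTI 35.9% ≤ 38%; LTV 86.5% ≤ 110%; employment 80 ≥ 18 mo → qualifies.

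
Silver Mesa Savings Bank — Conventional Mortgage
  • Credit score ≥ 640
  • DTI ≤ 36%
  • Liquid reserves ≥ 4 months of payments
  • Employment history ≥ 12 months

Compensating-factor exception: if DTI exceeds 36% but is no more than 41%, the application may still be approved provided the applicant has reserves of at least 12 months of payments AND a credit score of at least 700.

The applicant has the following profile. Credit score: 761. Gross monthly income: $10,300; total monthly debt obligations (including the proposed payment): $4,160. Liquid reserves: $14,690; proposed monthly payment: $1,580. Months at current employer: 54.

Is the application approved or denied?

Denied

Credit score 761 ≥ 640 (meets base)
DTI = 4,160/10,300 = 40.4% > 36% — standard DTI limit exceeded.
Liquid reserves cover 14,690/1,580 = 9.3 months — ≥ 4 required
Employment 54 ≥ 12 months
DTI 40.4% is within the 36%–41% exception band; checking compensating factors.
Override check — reserves: 9.3 mo (short of 12); score: 761 (ok).
Override conditions not both satisfied; exception does not apply.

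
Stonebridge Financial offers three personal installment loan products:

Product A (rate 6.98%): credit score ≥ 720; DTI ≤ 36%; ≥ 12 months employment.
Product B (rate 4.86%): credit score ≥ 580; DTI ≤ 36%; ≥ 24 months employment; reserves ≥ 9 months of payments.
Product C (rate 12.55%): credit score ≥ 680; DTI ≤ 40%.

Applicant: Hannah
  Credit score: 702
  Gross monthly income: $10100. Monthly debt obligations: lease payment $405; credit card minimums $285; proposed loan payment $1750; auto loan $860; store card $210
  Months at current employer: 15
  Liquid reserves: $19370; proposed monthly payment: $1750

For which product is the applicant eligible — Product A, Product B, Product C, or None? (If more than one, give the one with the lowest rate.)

Total debts = (405 + 285 + 1,750 + 860 + 210) = 3,510; DTI = 3,510/10,100 = 34.8%.
Reserves = 19,370/1,750 = 11.1 months.
Product A: score 702 < 720; DTI 34.8% ≤ 36%; employment 15 ≥ 12 mo → does not qualify.
Product B: score 702 ≥ 580; DTI 34.8% ≤ 36%; employment 15 < 24 mo; reserves 11.1 ≥ 9 mo → does not qualify.
Product C: score 702 ≥ 680; DTI 34.8% ≤ 40% → qualifies.

Product C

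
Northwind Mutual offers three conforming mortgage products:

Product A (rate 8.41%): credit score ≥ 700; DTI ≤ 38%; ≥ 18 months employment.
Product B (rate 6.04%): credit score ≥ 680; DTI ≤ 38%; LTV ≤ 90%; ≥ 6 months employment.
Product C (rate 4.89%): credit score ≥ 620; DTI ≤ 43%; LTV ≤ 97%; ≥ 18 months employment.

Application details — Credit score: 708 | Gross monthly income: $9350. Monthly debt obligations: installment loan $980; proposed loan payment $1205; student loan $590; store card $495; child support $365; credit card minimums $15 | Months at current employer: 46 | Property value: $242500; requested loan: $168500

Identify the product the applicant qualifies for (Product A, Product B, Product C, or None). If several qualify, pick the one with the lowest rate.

Total debts = (980 + 1,205 + 590 + 495 + 365 + 15) = 3,650; DTI = 3,650/9,350 = 39%.
LTV = 168,500/242,500 = 69.5%.
Product A: score 708 ≥ 700; DTI 39% > 38%; employment 46 ≥ 18 mo → does not qualify.
Product B: score 708 ≥ 680; DTI 39% > 38%; LTV 69.5% ≤ 90%; employment 46 ≥ 6 mo → does not qualify.
Product C: score 708 ≥ 620; DTI 39% ≤ 43%; LTV 69.5% ≤ 97%; employment 46 ≥ 18 mo → qualifies.

Product C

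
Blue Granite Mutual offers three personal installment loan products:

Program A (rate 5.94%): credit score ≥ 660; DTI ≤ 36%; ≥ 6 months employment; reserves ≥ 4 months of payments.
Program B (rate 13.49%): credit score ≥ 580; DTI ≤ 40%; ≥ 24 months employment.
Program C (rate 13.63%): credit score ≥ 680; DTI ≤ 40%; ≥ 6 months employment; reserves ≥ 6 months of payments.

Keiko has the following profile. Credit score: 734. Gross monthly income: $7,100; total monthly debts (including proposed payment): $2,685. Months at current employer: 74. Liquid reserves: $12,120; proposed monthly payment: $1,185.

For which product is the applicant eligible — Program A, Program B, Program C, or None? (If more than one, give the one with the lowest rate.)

Program B

DTI = 2,685/7,100 = 37.8%.
Reserves = 12,120/1,185 = 10.2 months.
Program A: score 734 ≥ 660; DTI 37.8% > 36%; employment 74 ≥ 6 mo; reserves 10.2 ≥ 4 mo → does not qualify.
Program B: score 734 ≥ 580; DTI 37.8% ≤ 40%; employment 74 ≥ 24 mo → qualifies.
Program C: score 734 ≥ 680; DTI 37.8% ≤ 40%; employment 74 ≥ 6 mo; reserves 10.2 ≥ 6 mo → qualifies.
Qualifying: Program B, Program C. Lowest rate is 13.49% → Program B.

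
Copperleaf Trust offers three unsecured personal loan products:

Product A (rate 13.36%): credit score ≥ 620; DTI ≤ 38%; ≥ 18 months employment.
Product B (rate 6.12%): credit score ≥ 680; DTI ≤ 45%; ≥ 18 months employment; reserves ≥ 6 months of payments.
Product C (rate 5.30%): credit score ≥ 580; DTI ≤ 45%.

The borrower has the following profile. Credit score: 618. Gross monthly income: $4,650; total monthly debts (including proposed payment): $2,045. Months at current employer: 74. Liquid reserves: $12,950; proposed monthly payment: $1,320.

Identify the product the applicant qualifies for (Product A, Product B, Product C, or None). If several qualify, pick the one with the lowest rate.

DTI = 2,045/4,650 = 44%.
Reserves = 12,950/1,320 = 9.8 months.
Product A: score 618 < 620; DTI 44% > 38%; employment 74 ≥ 18 mo → does not qualify.
Product B: score 618 < 680; DTI 44% ≤ 45%; employment 74 ≥ 18 mo; reserves 9.8 ≥ 6 mo → does not qualify.
Product C: score 618 ≥ 580; DTI 44% ≤ 45% → qualifies.

Product C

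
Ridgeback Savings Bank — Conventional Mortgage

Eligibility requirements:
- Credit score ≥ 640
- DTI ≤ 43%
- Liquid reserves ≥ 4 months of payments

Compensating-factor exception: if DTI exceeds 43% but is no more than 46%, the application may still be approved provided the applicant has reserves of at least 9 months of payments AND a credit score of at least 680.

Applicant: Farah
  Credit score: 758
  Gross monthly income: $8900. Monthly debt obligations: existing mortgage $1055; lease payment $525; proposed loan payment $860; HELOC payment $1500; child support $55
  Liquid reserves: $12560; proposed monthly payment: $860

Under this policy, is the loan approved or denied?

Credit score 758 ≥ 640 (meets base)
Total debts = (1,055 + 525 + 860 + 1,500 + 55) = 3,995. DTI = 3,995/8,900 = 44.9% > 43% — standard DTI limit exceeded.
Reserves: 12,560 ÷ 860 = 14.6 months (meets 4-month minimum)
44.9% falls in the override range (43%–46%), so the compensating-factor test applies.
Reserves 14.6 ≥ 9 months; credit score 758 ≥ 680.
Both override conditions satisfied; DTI exception granted.

Approved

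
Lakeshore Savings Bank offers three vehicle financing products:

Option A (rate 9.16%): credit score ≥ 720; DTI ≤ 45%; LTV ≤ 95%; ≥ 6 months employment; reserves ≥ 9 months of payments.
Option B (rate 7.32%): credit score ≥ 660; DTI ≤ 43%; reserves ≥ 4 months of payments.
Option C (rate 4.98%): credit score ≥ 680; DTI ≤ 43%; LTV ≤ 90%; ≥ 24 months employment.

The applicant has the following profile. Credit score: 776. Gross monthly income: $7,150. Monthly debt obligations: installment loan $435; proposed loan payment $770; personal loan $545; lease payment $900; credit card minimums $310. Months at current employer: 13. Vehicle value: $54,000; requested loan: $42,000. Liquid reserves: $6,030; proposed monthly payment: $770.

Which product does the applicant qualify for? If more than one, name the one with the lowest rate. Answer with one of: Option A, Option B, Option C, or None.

Option B

Total debts = (435 + 770 + 545 + 900 + 310) = 2,960; DTI = 2,960/7,150 = 41.4%.
LTV = 42,000/54,000 = 77.8%.
Reserves = 6,030/770 = 7.8 months.
Option A: score 776 ≥ 720; DTI 41.4% ≤ 45%; LTV 77.8% ≤ 95%; employment 13 ≥ 6 mo; reserves 7.8 < 9 mo → does not qualify.
Option B: score 776 ≥ 660; DTI 41.4% ≤ 43%; reserves 7.8 ≥ 4 mo → qualifies.
Option C: score 776 ≥ 680; DTI 41.4% ≤ 43%; LTV 77.8% ≤ 90%; employment 13 < 24 mo → does not qualify.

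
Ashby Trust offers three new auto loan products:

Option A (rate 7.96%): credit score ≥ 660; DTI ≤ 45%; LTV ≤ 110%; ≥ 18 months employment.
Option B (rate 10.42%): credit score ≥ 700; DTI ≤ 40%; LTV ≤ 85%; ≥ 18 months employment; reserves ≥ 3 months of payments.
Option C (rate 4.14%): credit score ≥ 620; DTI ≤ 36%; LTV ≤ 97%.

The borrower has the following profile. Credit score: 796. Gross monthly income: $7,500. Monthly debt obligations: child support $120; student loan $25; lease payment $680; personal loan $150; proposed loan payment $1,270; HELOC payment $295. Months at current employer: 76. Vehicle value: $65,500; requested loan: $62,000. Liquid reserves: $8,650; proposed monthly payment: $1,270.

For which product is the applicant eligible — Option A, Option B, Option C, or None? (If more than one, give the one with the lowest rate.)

Total debts = (120 + 25 + 680 + 150 + 1,270 + 295) = 2,540; DTI = 2,540/7,500 = 33.9%.
LTV = 62,000/65,500 = 94.7%.
Reserves = 8,650/1,270 = 6.8 months.
Option A: score 796 ≥ 660; DTI 33.9% ≤ 45%; LTV 94.7% ≤ 110%; employment 76 ≥ 18 mo → qualifies.
Option B: score 796 ≥ 700; DTI 33.9% ≤ 40%; LTV 94.7% > 85%; employment 76 ≥ 18 mo; reserves 6.8 ≥ 3 mo → does not qualify.
Option C: score 796 ≥ 620; DTI 33.9% ≤ 36%; LTV 94.7% ≤ 97% → qualifies.
Qualifying: Option A, Option C. Lowest rate is 4.14% → Option C.

Option C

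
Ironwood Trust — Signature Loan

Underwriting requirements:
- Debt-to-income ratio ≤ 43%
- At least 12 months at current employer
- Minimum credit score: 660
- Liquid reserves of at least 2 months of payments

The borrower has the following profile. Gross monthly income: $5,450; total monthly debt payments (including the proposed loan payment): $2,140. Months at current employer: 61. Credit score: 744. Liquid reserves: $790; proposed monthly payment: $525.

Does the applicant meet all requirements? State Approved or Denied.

Debt-to-income = 2,140/5,450 = 39.3% — meets 43% limit
Employment 61 ≥ 12 months
Credit score 744 ≥ 660 (meets)
Reserves = 790/525 = 1.5 months < 2
Fails on reserves.

Denied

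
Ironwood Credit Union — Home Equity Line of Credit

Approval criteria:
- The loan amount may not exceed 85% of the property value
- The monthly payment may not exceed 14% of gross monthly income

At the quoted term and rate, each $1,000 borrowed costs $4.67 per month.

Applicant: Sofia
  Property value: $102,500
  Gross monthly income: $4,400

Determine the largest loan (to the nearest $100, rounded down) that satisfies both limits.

Payment cap: 14% × $4,400 = $616/month.
At $4.67 per $1,000, that supports 616/4.67 × 1,000 ≈ $131,905 → $131,900.
LTV cap: 85% × $102,500 = $87,125 → $87,100.
Binding constraint: loan-to-value.

$87,100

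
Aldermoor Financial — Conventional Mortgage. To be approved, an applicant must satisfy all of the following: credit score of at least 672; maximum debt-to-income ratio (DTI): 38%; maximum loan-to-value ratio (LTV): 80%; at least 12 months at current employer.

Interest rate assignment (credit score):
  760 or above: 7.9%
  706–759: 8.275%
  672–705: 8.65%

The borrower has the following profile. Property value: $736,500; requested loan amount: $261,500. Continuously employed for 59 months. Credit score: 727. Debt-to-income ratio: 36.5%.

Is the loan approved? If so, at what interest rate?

Approved at 8.275%

Credit score 727 ≥ 672 (meets minimum)
LTV: 261,500 ÷ 736,500 = 35.5%, within 80% cap
DTI 36.5% is within the 38% limit
Employment 59 ≥ 12 months
All requirements met. Score 727 falls in the 706–759 tier → 8.275%.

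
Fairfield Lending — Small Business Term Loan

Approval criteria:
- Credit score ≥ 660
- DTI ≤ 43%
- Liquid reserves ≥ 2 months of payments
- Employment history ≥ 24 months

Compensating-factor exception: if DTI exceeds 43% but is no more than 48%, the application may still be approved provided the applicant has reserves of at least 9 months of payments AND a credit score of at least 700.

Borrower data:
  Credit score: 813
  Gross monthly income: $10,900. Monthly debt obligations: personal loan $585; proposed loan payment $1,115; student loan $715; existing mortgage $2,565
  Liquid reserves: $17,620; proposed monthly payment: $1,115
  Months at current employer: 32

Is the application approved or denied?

Credit score 813 ≥ 660 (meets base)
Total debts = (585 + 1,115 + 715 + 2,565) = 4,980. DTI: 4,980 ÷ 10,900 = 45.7%, over the 43% base limit.
Liquid reserves cover 17,620/1,115 = 15.8 months — ≥ 2 required
Employment 32 ≥ 24 months
DTI 45.7% is within the 43%–48% exception band; checking compensating factors.
Override check — reserves: 15.8 mo (ok); score: 813 (ok).
Both override conditions satisfied; DTI exception granted.

Approved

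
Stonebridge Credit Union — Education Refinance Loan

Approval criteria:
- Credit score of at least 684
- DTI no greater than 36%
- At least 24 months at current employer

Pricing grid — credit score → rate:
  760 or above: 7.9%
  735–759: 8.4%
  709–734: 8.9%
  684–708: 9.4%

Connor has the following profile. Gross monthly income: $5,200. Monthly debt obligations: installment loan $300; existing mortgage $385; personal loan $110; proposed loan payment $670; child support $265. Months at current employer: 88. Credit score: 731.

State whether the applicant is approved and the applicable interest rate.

Credit score 731 ≥ 684 (meets minimum)
Employment 88 ≥ 24 months
Total monthly debts = (300 + 385 + 110 + 670 + 265) = 1,730. DTI: 1,730 ÷ 5,200 = 33.3%, within the 36% cap
All requirements met. Score 731 falls in the 709–734 tier → 8.9%.

Approved at 8.9%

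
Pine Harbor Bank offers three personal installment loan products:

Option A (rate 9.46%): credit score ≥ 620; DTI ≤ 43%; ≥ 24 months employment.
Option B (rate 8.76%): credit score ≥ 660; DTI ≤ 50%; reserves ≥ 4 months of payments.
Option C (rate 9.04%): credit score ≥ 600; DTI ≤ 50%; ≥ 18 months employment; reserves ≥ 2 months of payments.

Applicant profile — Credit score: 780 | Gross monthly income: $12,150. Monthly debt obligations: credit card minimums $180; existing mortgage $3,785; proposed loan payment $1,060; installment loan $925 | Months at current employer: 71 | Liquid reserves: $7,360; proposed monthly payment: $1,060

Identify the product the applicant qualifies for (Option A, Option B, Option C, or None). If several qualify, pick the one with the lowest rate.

Total debts = (180 + 3,785 + 1,060 + 925) = 5,950; DTI = 5,950/12,150 = 49%.
Reserves = 7,360/1,060 = 6.9 months.
Option A: score 780 ≥ 620; DTI 49% > 43%; employment 71 ≥ 24 mo → does not qualify.
Option B: score 780 ≥ 660; DTI 49% ≤ 50%; reserves 6.9 ≥ 4 mo → qualifies.
Option C: score 780 ≥ 600; DTI 49% ≤ 50%; employment 71 ≥ 18 mo; reserves 6.9 ≥ 2 mo → qualifies.
Qualifying: Option B, Option C. Lowest rate is 8.76% → Option B.

Option B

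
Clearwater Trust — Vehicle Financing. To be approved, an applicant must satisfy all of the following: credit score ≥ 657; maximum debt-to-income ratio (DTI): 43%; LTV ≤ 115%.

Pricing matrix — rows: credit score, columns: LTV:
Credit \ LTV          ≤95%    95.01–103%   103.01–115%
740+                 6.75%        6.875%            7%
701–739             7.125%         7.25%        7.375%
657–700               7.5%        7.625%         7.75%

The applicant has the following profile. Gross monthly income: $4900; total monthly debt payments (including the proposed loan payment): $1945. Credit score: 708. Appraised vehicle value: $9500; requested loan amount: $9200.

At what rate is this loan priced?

Credit score 708 ≥ 657; DTI: 1,945 ÷ 4,900 = 39.7%, within the 43% cap
LTV = 9,200/9,500 = 96.8% ≤ 115%
Credit 708 → row 701–739; LTV 96.8% → column 95.01–103%. Grid cell → 7.25%.

7.25%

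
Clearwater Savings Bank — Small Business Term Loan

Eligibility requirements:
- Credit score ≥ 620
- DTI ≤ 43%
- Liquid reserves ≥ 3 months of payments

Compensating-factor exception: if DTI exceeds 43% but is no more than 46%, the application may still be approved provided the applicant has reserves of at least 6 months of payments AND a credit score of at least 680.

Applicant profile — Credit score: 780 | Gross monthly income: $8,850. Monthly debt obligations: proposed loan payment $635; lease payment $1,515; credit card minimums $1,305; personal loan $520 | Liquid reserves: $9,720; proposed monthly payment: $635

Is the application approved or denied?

Approved

Credit score 780 ≥ 620 (meets base)
Total debts = (635 + 1,515 + 1,305 + 520) = 3,975. DTI = 3,975/8,850 = 44.9% > 43% — standard DTI limit exceeded.
Reserves: 9,720 ÷ 635 = 15.3 months (meets 3-month minimum)
DTI 44.9% is within the 43%–46% exception band; checking compensating factors.
Reserves 15.3 ≥ 6 months; credit score 780 ≥ 680.
Both override conditions satisfied; DTI exception granted.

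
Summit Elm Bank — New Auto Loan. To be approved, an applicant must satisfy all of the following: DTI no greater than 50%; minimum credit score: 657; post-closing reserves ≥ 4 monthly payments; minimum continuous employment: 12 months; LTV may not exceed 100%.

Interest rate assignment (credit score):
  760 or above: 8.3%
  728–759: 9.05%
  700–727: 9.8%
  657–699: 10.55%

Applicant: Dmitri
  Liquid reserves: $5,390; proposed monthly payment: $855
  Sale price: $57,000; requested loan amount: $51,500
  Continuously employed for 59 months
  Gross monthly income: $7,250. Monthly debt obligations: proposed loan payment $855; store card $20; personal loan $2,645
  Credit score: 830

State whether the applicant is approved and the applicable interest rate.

Approved at 8.3%

Credit score 830 ≥ 657 (meets minimum)
Liquid reserves cover 5,390/855 = 6.3 months — ≥ 4 required
Total monthly debts = (855 + 20 + 2,645) = 3,520. DTI: 3,520 ÷ 7,250 = 48.6%, within the 50% cap
Loan-to-value = 51,500/57,000 = 90.4% — pass (100% max)
Employment 59 ≥ 12 months
All requirements met. Score 830 falls in the 760 or above tier → 8.3%.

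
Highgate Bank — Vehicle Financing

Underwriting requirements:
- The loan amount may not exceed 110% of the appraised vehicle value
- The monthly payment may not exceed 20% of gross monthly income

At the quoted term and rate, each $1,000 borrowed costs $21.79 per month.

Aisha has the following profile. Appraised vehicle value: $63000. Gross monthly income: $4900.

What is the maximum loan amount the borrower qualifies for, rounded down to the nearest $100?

$44,900

Payment cap: 20% × $4,900 = $980/month.
At $21.79 per $1,000, that supports 980/21.79 × 1,000 ≈ $44,974 → $44,900.
LTV cap: 110% × $63,000 = $69,300 → $69,300.
Binding constraint: payment-to-income.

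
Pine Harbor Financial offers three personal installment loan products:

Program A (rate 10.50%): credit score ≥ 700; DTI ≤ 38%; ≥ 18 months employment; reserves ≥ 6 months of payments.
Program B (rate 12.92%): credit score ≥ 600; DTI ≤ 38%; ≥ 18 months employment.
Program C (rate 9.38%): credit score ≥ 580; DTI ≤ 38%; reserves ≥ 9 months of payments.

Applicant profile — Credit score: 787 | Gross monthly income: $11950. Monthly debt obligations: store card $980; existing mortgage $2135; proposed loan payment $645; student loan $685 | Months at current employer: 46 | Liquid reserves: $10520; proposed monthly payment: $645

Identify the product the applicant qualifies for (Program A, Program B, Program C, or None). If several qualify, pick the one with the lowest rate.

Total debts = (980 + 2,135 + 645 + 685) = 4,445; DTI = 4,445/11,950 = 37.2%.
Reserves = 10,520/645 = 16.3 months.
Program A: score 787 ≥ 700; DTI 37.2% ≤ 38%; employment 46 ≥ 18 mo; reserves 16.3 ≥ 6 mo → qualifies.
Program B: score 787 ≥ 600; DTI 37.2% ≤ 38%; employment 46 ≥ 18 mo → qualifies.
Program C: score 787 ≥ 580; DTI 37.2% ≤ 38%; reserves 16.3 ≥ 9 mo → qualifies.
Qualifying: Program A, Program B, Program C. Lowest rate is 9.38% → Program C.

Program C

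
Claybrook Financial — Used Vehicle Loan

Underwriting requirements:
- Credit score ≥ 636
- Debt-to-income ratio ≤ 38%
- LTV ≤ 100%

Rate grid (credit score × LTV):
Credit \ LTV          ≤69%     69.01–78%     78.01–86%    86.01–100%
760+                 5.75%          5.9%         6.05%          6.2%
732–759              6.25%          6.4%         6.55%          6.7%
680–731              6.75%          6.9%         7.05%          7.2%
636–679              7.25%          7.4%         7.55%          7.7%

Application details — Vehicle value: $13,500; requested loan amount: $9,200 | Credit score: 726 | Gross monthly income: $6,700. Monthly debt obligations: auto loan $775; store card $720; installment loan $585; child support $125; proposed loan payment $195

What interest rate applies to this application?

Credit score 726 ≥ 636; Total monthly debts = (775 + 720 + 585 + 125 + 195) = 2,400. Debt-to-income = 2,400/6,700 = 35.8% — meets 38% limit
Loan-to-value = 9,200/13,500 = 68.1% — pass (100% max)
Score 726 is in the 680–731 band; LTV 68.1% is in the ≤69% band → 6.75%.

6.75%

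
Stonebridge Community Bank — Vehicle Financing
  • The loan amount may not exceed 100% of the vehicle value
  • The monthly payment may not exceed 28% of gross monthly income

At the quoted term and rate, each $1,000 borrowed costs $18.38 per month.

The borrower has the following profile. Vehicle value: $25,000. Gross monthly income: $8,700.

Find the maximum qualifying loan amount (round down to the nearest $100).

$25,000

Payment cap: 28% × $8,700 = $2,436/month.
At $18.38 per $1,000, that supports 2,436/18.38 × 1,000 ≈ $132,535 → $132,500.
LTV cap: 100% × $25,000 = $25,000 → $25,000.
Binding constraint: loan-to-value.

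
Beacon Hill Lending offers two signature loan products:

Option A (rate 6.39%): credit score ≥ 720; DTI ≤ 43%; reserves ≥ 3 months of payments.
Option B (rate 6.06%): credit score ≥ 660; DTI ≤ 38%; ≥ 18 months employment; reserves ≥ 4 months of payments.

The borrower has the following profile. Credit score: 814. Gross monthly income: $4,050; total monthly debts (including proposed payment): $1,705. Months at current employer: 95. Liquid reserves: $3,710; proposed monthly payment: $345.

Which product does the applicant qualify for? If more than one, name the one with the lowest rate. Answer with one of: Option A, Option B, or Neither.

DTI = 1,705/4,050 = 42.1%.
Reserves = 3,710/345 = 10.8 months.
Option A: score 814 ≥ 720; DTI 42.1% ≤ 43%; reserves 10.8 ≥ 3 mo → qualifies.
Option B: score 814 ≥ 660; DTI 42.1% > 38%; employment 95 ≥ 18 mo; reserves 10.8 ≥ 4 mo → does not qualify.

Option A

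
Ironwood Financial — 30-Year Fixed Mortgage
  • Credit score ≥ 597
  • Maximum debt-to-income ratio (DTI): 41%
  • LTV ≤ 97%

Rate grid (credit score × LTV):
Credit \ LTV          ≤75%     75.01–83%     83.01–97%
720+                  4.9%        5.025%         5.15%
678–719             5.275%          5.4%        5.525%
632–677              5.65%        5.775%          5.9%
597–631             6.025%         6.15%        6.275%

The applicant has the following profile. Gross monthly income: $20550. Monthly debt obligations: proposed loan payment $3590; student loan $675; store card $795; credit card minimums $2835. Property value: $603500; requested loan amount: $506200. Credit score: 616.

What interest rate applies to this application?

6.275%

Credit score 616 ≥ 597; Total monthly debts = (3,590 + 675 + 795 + 2,835) = 7,895. Debt-to-income = 7,895/20,550 = 38.4% — meets 41% limit
LTV: 506,200 ÷ 603,500 = 83.9%, within 97% cap
Row: 616 falls in 597–631. Column: 83.9% falls in 83.01–97%. Rate = 6.275%.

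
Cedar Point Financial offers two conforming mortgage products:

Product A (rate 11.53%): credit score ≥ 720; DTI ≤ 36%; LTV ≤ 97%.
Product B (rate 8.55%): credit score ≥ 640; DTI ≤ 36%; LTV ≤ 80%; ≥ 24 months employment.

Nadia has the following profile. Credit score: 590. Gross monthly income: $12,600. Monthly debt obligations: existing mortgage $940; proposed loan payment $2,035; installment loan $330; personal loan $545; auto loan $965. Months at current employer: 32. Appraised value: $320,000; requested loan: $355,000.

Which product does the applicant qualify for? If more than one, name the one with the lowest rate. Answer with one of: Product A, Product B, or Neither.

Total debts = (940 + 2,035 + 330 + 545 + 965) = 4,815; DTI = 4,815/12,600 = 38.2%.
LTV = 355,000/320,000 = 110.9%.
Product A: score 590 < 720; DTI 38.2% > 36%; LTV 110.9% > 97% → does not qualify.
Product B: score 590 < 640; DTI 38.2% > 36%; LTV 110.9% > 80%; employment 32 ≥ 24 mo → does not qualify.

Neither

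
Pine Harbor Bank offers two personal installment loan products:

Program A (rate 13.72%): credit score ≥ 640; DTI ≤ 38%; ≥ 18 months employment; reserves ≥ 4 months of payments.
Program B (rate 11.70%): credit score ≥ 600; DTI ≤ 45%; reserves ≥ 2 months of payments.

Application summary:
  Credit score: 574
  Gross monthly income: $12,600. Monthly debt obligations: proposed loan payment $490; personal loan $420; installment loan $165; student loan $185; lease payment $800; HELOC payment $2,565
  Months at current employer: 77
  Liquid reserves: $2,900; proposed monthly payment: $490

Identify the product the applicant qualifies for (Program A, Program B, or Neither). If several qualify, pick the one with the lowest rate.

Total debts = (490 + 420 + 165 + 185 + 800 + 2,565) = 4,625; DTI = 4,625/12,600 = 36.7%.
Reserves = 2,900/490 = 5.9 months.
Program A: score 574 < 640; DTI 36.7% ≤ 38%; employment 77 ≥ 18 mo; reserves 5.9 ≥ 4 mo → does not qualify.
Program B: score 574 < 600; DTI 36.7% ≤ 45%; reserves 5.9 ≥ 2 mo → does not qualify.

Neither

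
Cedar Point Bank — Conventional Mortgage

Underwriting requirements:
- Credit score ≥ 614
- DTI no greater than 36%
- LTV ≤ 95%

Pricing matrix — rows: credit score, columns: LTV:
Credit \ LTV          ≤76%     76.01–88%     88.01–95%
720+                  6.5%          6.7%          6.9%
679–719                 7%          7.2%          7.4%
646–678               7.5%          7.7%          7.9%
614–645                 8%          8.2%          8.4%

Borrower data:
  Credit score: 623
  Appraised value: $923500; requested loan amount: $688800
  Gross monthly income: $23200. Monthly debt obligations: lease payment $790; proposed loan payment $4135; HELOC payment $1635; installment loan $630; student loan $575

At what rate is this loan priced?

Credit score 623 ≥ 614; Total monthly debts = (790 + 4,135 + 1,635 + 630 + 575) = 7,765. DTI = 7,765/23,200 = 33.5% ≤ 36%
LTV: 688,800 ÷ 923,500 = 74.6%, within 95% cap
Credit 623 → row 614–645; LTV 74.6% → column ≤76%. Grid cell → 8%.

8%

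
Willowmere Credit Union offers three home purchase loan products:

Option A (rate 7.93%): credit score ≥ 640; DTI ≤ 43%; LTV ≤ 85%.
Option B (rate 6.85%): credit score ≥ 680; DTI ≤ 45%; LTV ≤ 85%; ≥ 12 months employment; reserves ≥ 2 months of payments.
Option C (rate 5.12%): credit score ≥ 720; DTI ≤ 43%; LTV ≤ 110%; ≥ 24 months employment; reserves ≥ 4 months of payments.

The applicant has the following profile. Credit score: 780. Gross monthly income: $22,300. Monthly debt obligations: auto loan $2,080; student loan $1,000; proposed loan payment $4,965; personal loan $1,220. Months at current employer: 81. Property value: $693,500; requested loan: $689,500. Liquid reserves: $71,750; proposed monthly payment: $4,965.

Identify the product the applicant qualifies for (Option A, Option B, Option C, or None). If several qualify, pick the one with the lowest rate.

Option C

Total debts = (2,080 + 1,000 + 4,965 + 1,220) = 9,265; DTI = 9,265/22,300 = 41.5%.
LTV = 689,500/693,500 = 99.4%.
Reserves = 71,750/4,965 = 14.5 months.
Option A: score 780 ≥ 640; DTI 41.5% ≤ 43%; LTV 99.4% > 85% → does not qualify.
Option B: score 780 ≥ 680; DTI 41.5% ≤ 45%; LTV 99.4% > 85%; employment 81 ≥ 12 mo; reserves 14.5 ≥ 2 mo → does not qualify.
Option C: score 780 ≥ 720; DTI 41.5% ≤ 43%; LTV 99.4% ≤ 110%; employment 81 ≥ 24 mo; reserves 14.5 ≥ 4 mo → qualifies.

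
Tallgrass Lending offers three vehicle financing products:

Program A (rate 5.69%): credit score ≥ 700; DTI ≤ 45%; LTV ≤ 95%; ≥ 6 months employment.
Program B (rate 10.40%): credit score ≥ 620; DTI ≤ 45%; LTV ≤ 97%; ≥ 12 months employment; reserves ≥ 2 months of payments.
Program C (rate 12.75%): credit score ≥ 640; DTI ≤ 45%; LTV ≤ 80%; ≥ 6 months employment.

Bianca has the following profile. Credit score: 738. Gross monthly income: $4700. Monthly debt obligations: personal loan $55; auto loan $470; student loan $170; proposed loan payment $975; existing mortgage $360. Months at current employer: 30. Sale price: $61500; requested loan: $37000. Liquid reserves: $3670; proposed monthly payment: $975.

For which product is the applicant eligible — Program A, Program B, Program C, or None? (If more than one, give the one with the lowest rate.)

Total debts = (55 + 470 + 170 + 975 + 360) = 2,030; DTI = 2,030/4,700 = 43.2%.
LTV = 37,000/61,500 = 60.2%.
Reserves = 3,670/975 = 3.8 months.
Program A: score 738 ≥ 700; DTI 43.2% ≤ 45%; LTV 60.2% ≤ 95%; employment 30 ≥ 6 mo → qualifies.
Program B: score 738 ≥ 620; DTI 43.2% ≤ 45%; LTV 60.2% ≤ 97%; employment 30 ≥ 12 mo; reserves 3.8 ≥ 2 mo → qualifies.
Program C: score 738 ≥ 640; DTI 43.2% ≤ 45%; LTV 60.2% ≤ 80%; employment 30 ≥ 6 mo → qualifies.
Qualifying: Program A, Program B, Program C. Lowest rate is 5.69% → Program A.

Program A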